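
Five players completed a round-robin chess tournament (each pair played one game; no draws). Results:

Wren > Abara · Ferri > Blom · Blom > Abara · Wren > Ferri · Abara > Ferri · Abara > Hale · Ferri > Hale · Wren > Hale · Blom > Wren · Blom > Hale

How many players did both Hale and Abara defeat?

0

Hale beat: no one.
Abara beat: Hale, Ferri.
No one was beaten by both.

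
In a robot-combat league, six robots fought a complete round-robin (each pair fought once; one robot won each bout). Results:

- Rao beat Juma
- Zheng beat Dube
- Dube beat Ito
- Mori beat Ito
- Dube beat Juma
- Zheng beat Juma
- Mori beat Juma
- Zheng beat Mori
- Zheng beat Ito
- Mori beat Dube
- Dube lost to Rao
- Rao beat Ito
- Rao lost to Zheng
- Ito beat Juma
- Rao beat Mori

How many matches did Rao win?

Rao's results: beat Juma, Ito, Dube, Mori; lost to Zheng.
That is 4 wins.

4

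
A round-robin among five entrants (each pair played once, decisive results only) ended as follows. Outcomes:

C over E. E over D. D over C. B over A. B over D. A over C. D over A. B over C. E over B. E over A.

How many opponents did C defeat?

1

C's results: beat E; lost to A, B, D.
That is 1 win.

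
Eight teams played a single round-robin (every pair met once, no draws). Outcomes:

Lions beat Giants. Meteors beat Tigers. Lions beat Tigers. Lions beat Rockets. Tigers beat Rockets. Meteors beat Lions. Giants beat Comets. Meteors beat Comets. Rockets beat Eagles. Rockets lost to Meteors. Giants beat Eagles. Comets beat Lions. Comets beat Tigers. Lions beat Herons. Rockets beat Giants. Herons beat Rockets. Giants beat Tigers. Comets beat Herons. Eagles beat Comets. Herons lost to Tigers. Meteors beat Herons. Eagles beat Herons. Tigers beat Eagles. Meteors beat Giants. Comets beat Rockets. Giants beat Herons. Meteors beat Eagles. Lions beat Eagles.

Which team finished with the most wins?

Meteors

Win totals: Herons 1, Lions 5, Giants 4, Eagles 2, Comets 4, Meteors 7, Rockets 2, Tigers 3.
Meteors leads with 7 wins (next highest: 5).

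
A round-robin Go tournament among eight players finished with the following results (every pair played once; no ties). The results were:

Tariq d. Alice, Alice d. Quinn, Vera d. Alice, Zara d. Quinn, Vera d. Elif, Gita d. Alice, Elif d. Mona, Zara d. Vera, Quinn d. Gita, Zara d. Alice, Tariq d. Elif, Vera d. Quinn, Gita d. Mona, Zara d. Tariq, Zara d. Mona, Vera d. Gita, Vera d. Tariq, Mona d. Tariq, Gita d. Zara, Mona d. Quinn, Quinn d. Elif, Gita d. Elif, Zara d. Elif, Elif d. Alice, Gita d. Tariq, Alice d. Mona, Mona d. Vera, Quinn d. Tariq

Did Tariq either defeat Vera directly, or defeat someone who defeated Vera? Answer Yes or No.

No

Tariq did not beat Vera directly.
Tariq beat Elif, Alice, but each of them lost to Vera. No two-step path.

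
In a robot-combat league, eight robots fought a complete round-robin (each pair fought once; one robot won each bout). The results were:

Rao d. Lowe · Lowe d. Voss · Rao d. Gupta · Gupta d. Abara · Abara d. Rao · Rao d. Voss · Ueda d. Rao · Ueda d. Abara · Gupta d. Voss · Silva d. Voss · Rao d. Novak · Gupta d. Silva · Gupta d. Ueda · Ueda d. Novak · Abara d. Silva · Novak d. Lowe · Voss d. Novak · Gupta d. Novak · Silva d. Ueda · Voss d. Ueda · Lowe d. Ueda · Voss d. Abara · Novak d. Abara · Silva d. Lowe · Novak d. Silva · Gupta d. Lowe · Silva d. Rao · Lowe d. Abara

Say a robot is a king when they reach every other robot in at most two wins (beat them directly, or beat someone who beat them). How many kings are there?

Gupta reaches everyone (king).
Abara reaches everyone (king).
Novak cannot reach Gupta in two steps.
Silva reaches everyone (king).
Ueda reaches everyone (king).
Voss cannot reach Gupta in two steps.
Lowe cannot reach Gupta in two steps.
Rao reaches everyone (king).
Kings: Gupta, Abara, Silva, Ueda, Rao — 5.

5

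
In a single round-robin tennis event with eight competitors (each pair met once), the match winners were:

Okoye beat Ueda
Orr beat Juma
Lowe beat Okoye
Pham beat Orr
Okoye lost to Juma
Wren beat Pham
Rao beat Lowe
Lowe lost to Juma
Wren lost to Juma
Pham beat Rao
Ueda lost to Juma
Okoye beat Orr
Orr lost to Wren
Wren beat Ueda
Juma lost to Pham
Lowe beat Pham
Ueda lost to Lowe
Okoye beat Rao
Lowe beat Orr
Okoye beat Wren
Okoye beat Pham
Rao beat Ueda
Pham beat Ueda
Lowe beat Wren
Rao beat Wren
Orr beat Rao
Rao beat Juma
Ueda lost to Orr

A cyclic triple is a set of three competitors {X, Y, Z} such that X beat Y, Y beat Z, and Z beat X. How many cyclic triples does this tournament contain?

Win totals: Orr 3, Pham 4, Juma 4, Okoye 5, Wren 3, Ueda 0, Rao 4, Lowe 5.
A competitor with w wins dominates both others in C(w,2) triples; summing gives 3 + 6 + 6 + 10 + 3 + 0 + 6 + 10 = 44 transitive triples.
Total triples C(8,3) = 56, so cyclic triples = 56 − 44 = 12.

12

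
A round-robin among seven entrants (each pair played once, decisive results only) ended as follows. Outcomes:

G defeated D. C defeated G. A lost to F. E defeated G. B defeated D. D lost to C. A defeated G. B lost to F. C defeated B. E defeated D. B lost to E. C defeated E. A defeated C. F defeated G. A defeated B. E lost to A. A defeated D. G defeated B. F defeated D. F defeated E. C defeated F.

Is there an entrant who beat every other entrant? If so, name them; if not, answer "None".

Highest win total is F with 5 (out of 6 possible).
F lost to C, so no entrant went undefeated.

None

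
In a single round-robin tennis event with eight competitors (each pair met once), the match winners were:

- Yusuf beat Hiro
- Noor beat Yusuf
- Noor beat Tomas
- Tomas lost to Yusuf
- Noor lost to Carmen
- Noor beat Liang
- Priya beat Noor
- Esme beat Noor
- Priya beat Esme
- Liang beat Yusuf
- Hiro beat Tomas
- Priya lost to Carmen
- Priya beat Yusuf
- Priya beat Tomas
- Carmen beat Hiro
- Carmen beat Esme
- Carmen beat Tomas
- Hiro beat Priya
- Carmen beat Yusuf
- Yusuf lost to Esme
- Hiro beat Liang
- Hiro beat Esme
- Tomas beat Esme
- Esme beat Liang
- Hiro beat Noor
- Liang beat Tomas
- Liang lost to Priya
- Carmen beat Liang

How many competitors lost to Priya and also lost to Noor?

3

Priya beat: Noor, Esme, Tomas, Yusuf, Liang.
Noor beat: Tomas, Yusuf, Liang.
Both beat: Tomas, Yusuf, Liang — 3.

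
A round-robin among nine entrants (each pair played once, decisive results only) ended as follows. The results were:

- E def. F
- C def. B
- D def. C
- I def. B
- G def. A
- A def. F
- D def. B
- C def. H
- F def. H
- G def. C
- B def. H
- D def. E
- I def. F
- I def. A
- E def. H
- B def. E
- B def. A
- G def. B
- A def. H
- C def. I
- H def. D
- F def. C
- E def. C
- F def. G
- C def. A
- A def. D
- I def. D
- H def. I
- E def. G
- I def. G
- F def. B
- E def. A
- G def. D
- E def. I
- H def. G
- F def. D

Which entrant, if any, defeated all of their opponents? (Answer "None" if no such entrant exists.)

Highest win total is E with 6 (out of 8 possible).
E lost to B, D, so no entrant went undefeated.

None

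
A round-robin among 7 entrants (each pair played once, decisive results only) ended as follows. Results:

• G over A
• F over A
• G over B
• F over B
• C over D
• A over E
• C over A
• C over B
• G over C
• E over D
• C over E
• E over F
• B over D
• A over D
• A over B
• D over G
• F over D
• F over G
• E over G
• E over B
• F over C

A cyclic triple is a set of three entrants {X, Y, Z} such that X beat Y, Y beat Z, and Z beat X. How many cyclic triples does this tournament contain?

7

Win totals: A 3, B 1, C 4, D 1, E 4, F 5, G 3.
An entrant with w wins dominates both others in C(w,2) triples; summing gives 3 + 0 + 6 + 0 + 6 + 10 + 3 = 28 transitive triples.
Total triples C(7,3) = 35, so cyclic triples = 35 − 28 = 7.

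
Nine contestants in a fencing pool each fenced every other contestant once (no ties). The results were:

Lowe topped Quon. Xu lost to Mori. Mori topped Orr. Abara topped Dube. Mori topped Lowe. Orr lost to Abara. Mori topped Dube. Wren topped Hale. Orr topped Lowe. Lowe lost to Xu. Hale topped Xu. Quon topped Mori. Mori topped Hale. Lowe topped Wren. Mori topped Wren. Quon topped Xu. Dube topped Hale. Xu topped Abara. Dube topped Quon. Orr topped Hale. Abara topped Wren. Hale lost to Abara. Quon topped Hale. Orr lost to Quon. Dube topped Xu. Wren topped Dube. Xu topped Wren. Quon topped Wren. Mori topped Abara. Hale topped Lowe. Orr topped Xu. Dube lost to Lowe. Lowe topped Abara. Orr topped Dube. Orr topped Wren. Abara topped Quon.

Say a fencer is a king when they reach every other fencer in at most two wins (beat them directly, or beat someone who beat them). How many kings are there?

Wren cannot reach Abara, Mori, Orr in two steps.
Abara reaches everyone (king).
Xu cannot reach Mori in two steps.
Hale cannot reach Mori, Orr in two steps.
Dube reaches everyone (king).
Quon reaches everyone (king).
Mori reaches everyone (king).
Lowe reaches everyone (king).
Orr cannot reach Mori in two steps.
Kings: Abara, Dube, Quon, Mori, Lowe — 5.

5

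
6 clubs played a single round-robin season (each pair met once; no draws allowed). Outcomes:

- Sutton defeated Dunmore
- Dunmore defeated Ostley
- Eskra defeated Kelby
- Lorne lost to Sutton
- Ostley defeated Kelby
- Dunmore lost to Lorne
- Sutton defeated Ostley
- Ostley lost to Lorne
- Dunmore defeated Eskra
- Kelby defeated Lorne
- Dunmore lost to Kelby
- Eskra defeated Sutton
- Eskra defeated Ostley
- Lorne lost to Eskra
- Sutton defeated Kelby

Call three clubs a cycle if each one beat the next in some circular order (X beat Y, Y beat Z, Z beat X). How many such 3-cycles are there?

5

Win totals: Kelby 2, Sutton 4, Ostley 1, Eskra 4, Lorne 2, Dunmore 2.
A club with w wins dominates both others in C(w,2) triples; summing gives 1 + 6 + 0 + 6 + 1 + 1 = 15 transitive triples.
Total triples C(6,3) = 20, so cyclic triples = 20 − 15 = 5.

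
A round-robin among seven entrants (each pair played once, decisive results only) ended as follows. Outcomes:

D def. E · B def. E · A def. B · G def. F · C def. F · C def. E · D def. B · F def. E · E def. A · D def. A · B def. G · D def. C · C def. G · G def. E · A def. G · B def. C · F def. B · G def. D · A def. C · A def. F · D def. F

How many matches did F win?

F's results: beat B, E; lost to A, C, D, G.
That is 2 wins.

2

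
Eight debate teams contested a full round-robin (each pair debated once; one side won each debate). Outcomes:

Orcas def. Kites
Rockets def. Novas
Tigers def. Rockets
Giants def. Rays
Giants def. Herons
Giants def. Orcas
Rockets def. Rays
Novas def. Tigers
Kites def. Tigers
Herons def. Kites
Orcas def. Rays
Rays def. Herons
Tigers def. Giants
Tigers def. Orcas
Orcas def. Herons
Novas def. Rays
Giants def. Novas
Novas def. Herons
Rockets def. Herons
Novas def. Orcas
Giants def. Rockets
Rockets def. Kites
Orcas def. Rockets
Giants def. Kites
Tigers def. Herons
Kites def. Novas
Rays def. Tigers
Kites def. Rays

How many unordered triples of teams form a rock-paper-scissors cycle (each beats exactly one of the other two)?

13

Win totals: Orcas 4, Kites 3, Rays 2, Tigers 4, Giants 6, Herons 1, Novas 4, Rockets 4.
A team with w wins dominates both others in C(w,2) triples; summing gives 6 + 3 + 1 + 6 + 15 + 0 + 6 + 6 = 43 transitive triples.
Total triples C(8,3) = 56, so cyclic triples = 56 − 43 = 13.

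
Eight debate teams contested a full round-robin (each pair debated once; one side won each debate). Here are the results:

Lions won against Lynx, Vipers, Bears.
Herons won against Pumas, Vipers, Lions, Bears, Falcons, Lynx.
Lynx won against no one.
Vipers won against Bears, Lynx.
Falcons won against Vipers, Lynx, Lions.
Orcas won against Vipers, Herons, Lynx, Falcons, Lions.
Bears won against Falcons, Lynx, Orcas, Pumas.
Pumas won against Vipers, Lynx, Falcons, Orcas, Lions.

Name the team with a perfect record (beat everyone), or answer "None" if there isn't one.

None

Highest win total is Herons with 6 (out of 7 possible).
Herons lost to Orcas, so no team went undefeated.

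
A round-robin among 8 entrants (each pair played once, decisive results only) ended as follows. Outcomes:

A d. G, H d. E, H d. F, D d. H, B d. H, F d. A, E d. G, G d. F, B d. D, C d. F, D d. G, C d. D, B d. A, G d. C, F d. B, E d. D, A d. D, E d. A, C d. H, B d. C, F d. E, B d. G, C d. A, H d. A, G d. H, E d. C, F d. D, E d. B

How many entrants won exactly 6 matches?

Win totals: A 2, B 5, C 4, D 2, E 5, F 4, G 3, H 3.
No entrant has exactly 6 wins.

0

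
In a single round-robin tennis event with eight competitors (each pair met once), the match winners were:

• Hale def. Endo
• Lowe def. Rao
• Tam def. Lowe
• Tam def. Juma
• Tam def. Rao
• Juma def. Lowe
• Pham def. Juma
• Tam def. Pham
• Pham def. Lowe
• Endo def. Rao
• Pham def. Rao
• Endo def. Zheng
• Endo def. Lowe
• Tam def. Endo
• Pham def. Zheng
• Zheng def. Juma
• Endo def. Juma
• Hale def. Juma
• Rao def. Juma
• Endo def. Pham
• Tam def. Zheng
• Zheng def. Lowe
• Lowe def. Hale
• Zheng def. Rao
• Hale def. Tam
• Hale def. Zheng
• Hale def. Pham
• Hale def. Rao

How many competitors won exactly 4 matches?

1

Win totals: Tam 6, Lowe 2, Endo 5, Zheng 3, Rao 1, Juma 1, Hale 6, Pham 4.
Exactly 4: Pham — 1 competitor.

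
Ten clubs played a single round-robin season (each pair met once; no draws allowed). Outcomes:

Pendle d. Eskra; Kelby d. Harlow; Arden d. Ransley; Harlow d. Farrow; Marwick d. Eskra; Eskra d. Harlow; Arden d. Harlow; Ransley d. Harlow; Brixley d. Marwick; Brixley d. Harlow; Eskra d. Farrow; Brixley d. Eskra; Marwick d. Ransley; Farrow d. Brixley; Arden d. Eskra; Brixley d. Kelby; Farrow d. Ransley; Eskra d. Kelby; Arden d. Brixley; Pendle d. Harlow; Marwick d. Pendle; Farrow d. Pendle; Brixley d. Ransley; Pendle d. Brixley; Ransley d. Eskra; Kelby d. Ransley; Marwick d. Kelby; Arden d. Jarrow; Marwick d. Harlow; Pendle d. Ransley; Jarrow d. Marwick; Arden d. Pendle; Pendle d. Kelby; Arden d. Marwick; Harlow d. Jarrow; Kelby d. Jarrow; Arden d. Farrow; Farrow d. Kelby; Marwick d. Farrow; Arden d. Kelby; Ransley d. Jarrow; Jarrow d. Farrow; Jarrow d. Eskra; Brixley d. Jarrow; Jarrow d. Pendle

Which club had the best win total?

Arden

Win totals: Arden 9, Pendle 5, Farrow 4, Marwick 6, Harlow 2, Kelby 3, Ransley 3, Eskra 3, Brixley 6, Jarrow 4.
Arden leads with 9 wins (next highest: 6).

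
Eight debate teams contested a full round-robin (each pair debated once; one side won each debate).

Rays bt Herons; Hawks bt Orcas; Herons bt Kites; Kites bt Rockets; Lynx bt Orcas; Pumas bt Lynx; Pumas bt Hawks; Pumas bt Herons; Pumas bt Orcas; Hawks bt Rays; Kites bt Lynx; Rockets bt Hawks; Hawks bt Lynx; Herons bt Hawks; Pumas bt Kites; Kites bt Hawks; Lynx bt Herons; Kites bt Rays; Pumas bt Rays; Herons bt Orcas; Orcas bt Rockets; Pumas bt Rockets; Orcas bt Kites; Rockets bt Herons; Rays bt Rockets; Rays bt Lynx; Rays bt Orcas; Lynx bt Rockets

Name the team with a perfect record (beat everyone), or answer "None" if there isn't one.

Pumas

Pumas has 7 wins out of 7 opponents — a perfect record.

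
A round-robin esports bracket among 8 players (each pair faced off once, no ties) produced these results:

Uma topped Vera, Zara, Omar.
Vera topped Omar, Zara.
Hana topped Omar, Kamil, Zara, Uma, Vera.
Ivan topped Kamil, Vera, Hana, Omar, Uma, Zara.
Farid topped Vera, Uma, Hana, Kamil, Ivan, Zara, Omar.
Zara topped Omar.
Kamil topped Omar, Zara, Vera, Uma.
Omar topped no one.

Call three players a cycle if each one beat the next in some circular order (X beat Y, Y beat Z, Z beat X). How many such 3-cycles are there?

0

Win totals: Vera 2, Uma 3, Omar 0, Hana 5, Kamil 4, Zara 1, Ivan 6, Farid 7.
A player with w wins dominates both others in C(w,2) triples; summing gives 1 + 3 + 0 + 10 + 6 + 0 + 15 + 21 = 56 transitive triples.
Total triples C(8,3) = 56, so cyclic triples = 56 − 56 = 0.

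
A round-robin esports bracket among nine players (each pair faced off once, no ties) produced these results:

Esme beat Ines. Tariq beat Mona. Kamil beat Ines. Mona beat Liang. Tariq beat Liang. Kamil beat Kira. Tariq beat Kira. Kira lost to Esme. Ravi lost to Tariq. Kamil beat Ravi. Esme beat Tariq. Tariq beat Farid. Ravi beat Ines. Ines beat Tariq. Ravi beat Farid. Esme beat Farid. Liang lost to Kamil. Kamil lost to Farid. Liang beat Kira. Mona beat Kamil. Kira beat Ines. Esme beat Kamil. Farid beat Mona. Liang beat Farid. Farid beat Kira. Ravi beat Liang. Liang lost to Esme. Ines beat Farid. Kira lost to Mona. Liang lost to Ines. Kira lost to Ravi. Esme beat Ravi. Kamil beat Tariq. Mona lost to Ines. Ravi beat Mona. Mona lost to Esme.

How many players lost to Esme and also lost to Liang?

Esme beat: Mona, Liang, Kamil, Ravi, Kira, Farid, Tariq, Ines.
Liang beat: Kira, Farid.
Both beat: Kira, Farid — 2.

2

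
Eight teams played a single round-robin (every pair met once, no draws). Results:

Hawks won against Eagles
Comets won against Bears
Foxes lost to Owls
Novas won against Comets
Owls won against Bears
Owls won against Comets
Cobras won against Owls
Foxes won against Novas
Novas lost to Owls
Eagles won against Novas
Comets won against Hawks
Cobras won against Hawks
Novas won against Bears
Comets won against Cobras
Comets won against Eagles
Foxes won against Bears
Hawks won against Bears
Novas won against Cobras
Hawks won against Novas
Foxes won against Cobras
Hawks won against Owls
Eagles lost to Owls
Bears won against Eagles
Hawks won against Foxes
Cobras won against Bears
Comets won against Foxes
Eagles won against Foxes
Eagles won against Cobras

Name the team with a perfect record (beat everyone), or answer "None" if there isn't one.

None

Highest win total is Owls with 5 (out of 7 possible).
Owls lost to Hawks, Cobras, so no team went undefeated.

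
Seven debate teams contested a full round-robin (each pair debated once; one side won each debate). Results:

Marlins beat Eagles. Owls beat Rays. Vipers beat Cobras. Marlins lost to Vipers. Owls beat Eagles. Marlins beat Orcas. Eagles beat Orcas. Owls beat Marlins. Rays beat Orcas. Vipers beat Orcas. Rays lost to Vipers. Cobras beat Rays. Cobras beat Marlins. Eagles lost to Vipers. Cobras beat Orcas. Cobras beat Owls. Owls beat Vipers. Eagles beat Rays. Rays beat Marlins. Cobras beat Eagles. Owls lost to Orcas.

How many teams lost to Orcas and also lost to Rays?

0

Orcas beat: Owls.
Rays beat: Marlins, Orcas.
No one was beaten by both.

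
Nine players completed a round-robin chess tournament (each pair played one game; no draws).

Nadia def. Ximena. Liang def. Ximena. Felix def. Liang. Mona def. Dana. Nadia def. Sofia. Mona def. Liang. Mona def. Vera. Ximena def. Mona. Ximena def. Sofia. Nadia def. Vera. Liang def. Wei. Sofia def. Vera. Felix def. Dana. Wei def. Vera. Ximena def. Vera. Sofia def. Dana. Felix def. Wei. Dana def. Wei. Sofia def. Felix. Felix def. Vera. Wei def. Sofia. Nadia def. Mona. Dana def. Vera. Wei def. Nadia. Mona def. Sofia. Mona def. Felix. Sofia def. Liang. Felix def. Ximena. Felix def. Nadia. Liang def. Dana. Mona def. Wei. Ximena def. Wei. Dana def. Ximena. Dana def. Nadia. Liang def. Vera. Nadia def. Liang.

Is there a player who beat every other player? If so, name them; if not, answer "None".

None

Highest win total is Mona with 6 (out of 8 possible).
Mona lost to Nadia, Ximena, so no player went undefeated.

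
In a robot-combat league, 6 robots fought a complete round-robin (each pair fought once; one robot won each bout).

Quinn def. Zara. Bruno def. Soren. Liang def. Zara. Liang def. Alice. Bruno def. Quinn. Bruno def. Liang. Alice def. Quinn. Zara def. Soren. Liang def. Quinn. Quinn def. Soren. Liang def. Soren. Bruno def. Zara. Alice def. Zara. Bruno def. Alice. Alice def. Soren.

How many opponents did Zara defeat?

1

Zara's results: beat Soren; lost to Bruno, Quinn, Alice, Liang.
That is 1 win.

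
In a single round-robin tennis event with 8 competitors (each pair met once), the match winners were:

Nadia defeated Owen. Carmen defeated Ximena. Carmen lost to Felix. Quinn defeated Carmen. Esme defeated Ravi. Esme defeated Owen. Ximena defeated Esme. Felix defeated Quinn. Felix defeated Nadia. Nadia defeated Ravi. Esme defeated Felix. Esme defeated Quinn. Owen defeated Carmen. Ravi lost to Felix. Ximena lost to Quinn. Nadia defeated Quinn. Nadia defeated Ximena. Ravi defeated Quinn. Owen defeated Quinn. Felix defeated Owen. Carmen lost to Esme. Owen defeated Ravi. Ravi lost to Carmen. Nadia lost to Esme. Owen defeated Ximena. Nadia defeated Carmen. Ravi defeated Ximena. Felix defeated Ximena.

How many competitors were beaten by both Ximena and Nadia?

Ximena beat: Esme.
Nadia beat: Carmen, Ravi, Quinn, Ximena, Owen.
No one was beaten by both.

0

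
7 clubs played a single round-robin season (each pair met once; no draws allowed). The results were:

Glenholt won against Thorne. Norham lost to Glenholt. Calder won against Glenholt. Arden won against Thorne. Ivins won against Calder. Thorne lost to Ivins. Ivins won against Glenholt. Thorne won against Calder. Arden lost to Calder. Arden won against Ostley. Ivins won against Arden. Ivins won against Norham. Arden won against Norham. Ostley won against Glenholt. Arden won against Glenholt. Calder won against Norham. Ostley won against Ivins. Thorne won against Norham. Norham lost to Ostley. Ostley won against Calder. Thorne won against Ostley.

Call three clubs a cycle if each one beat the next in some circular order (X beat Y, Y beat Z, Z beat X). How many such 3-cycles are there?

Win totals: Ivins 5, Thorne 3, Ostley 4, Arden 4, Calder 3, Norham 0, Glenholt 2.
A club with w wins dominates both others in C(w,2) triples; summing gives 10 + 3 + 6 + 6 + 3 + 0 + 1 = 29 transitive triples.
Total triples C(7,3) = 35, so cyclic triples = 35 − 29 = 6.

6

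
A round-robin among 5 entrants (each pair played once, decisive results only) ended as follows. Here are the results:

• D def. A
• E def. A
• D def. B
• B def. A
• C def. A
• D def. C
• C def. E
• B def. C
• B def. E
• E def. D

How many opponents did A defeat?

0

A's results: beat no one; lost to B, C, D, E.
That is 0 wins.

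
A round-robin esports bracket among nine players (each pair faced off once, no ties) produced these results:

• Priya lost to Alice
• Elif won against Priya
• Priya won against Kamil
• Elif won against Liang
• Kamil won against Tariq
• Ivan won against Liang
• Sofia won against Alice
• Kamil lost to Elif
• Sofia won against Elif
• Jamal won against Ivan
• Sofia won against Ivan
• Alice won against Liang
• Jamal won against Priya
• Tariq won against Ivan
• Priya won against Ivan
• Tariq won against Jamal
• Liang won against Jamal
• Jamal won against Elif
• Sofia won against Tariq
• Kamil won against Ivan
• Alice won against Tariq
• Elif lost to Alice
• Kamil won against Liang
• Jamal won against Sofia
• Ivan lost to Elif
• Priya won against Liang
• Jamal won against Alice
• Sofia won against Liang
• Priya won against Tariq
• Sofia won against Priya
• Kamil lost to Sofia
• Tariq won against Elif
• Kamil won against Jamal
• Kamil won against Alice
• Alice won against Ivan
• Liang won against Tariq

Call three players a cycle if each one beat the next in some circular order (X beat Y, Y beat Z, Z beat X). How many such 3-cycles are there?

Win totals: Alice 5, Ivan 1, Kamil 5, Liang 2, Sofia 7, Priya 4, Jamal 5, Elif 4, Tariq 3.
A player with w wins dominates both others in C(w,2) triples; summing gives 10 + 0 + 10 + 1 + 21 + 6 + 10 + 6 + 3 = 67 transitive triples.
Total triples C(9,3) = 84, so cyclic triples = 84 − 67 = 17.

17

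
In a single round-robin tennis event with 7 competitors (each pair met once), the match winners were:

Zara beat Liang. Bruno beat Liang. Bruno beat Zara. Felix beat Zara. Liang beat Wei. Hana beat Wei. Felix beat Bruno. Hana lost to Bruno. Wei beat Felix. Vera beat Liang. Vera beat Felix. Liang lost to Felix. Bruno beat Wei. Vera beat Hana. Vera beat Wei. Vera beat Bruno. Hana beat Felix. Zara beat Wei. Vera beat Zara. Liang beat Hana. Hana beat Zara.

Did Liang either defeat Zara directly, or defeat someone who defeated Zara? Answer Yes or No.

Yes

Liang did not beat Zara directly.
Liang beat Hana, Wei. Of those, Hana beat Zara.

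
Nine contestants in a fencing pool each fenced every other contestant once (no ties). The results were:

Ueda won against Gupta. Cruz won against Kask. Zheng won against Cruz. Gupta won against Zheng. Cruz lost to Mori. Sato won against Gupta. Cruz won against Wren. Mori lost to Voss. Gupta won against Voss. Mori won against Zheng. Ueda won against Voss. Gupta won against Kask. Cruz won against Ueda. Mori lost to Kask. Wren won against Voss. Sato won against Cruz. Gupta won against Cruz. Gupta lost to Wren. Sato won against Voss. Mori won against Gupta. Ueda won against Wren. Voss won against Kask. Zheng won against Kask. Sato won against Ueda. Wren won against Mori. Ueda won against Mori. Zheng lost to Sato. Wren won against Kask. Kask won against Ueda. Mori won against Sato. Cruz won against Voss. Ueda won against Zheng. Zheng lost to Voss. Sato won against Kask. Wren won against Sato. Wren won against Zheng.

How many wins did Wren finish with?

6

Wren's results: beat Kask, Zheng, Sato, Voss, Gupta, Mori; lost to Cruz, Ueda.
That is 6 wins.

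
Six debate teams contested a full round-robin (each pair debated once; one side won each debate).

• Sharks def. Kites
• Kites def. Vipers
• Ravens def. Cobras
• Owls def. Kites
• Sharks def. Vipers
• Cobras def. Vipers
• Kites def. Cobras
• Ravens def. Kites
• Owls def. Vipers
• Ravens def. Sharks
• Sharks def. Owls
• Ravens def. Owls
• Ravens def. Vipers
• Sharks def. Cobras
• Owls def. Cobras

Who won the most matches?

Ravens

Win totals: Cobras 1, Ravens 5, Owls 3, Kites 2, Sharks 4, Vipers 0.
Ravens leads with 5 wins (next highest: 4).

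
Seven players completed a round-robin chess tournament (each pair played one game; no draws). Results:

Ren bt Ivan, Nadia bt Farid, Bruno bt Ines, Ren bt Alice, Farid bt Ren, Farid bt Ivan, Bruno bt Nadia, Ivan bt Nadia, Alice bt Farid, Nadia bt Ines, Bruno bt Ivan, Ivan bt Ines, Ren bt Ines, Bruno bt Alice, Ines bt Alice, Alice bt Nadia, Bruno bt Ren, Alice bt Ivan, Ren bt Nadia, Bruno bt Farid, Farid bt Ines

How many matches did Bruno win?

Bruno's results: beat Farid, Nadia, Alice, Ines, Ren, Ivan; lost to no one.
That is 6 wins.

6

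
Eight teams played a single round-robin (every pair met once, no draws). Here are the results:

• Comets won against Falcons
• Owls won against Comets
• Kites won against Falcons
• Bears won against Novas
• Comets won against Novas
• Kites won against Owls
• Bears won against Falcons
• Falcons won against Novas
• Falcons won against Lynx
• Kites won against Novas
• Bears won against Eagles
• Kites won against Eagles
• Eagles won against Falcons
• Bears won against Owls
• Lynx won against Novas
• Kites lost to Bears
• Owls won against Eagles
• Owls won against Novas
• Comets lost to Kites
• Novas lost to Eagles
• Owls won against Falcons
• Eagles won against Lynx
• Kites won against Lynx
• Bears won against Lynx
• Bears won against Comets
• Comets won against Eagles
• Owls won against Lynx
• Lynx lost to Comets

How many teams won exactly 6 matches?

Win totals: Comets 4, Owls 5, Lynx 1, Falcons 2, Novas 0, Kites 6, Bears 7, Eagles 3.
Exactly 6: Kites — 1 team.

1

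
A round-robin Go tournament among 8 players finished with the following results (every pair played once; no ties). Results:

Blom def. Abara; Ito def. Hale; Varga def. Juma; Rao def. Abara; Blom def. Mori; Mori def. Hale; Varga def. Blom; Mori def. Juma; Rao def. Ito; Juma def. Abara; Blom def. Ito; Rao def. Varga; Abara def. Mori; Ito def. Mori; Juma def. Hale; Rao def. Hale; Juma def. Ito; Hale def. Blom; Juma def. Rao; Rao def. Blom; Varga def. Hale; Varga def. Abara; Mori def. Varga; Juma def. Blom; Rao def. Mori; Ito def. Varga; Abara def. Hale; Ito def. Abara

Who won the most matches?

Win totals: Varga 4, Rao 6, Abara 2, Hale 1, Mori 3, Blom 3, Ito 4, Juma 5.
Rao leads with 6 wins (next highest: 5).

Rao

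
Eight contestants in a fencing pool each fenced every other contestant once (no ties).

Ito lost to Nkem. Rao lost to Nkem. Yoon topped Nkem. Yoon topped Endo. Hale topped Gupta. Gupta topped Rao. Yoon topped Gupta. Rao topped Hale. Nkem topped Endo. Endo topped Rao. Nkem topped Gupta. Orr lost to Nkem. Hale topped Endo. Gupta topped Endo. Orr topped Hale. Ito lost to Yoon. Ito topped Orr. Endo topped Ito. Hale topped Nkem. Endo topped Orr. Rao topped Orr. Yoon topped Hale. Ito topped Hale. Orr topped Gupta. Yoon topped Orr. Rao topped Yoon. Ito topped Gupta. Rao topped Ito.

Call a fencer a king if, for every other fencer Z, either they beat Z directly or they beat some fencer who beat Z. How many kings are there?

Orr cannot reach Ito, Yoon in two steps.
Rao reaches everyone (king).
Ito cannot reach Yoon in two steps.
Gupta cannot reach Nkem in two steps.
Endo cannot reach Nkem in two steps.
Nkem reaches everyone (king).
Yoon reaches everyone (king).
Hale cannot reach Yoon in two steps.
Kings: Rao, Nkem, Yoon — 3.

3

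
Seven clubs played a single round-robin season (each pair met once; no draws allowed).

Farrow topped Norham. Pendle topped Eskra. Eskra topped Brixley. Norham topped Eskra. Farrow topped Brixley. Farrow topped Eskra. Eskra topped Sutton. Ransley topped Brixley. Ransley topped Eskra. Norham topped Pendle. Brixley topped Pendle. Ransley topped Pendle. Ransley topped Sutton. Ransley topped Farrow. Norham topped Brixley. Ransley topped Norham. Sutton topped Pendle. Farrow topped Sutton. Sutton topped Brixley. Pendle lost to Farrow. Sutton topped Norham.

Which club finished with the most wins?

Win totals: Eskra 2, Ransley 6, Pendle 1, Sutton 3, Farrow 5, Norham 3, Brixley 1.
Ransley leads with 6 wins (next highest: 5).

Ransley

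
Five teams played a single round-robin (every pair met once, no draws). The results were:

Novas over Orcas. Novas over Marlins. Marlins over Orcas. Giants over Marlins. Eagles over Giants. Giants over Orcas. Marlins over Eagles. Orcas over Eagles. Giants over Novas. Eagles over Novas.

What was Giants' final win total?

3

Giants' results: beat Marlins, Orcas, Novas; lost to Eagles.
That is 3 wins.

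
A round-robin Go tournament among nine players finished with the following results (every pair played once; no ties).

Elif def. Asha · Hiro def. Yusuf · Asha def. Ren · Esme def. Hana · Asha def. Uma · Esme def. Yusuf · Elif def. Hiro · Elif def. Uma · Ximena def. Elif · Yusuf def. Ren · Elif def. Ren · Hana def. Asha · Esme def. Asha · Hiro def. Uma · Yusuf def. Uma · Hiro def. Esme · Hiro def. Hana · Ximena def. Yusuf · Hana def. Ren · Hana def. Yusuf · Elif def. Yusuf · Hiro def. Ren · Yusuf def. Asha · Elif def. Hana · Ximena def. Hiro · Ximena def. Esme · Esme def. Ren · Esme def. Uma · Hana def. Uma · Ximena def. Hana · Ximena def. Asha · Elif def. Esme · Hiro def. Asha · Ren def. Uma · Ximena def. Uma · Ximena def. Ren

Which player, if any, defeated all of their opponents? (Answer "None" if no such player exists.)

Ximena has 8 wins out of 8 opponents — a perfect record.

Ximena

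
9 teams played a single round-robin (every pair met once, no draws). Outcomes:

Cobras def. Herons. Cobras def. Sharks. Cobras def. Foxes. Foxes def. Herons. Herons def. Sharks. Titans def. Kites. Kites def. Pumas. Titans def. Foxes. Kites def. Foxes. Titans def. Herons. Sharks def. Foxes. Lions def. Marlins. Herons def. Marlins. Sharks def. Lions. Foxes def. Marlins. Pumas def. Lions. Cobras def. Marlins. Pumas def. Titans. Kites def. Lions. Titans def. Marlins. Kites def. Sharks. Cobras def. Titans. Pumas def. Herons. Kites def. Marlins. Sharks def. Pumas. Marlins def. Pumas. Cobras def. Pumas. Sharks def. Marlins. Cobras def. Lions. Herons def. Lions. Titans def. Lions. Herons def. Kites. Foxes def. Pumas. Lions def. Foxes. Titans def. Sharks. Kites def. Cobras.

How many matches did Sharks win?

4

Sharks' results: beat Pumas, Marlins, Foxes, Lions; lost to Herons, Kites, Titans, Cobras.
That is 4 wins.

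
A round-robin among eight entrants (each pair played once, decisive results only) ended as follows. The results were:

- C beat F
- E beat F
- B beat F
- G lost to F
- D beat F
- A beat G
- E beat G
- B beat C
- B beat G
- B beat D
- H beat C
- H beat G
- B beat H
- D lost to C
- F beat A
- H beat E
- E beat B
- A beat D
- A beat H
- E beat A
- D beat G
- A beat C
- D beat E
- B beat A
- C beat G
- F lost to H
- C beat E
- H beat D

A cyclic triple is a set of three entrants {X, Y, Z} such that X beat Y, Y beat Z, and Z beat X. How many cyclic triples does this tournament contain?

Win totals: A 4, B 6, C 4, D 3, E 4, F 2, G 0, H 5.
An entrant with w wins dominates both others in C(w,2) triples; summing gives 6 + 15 + 6 + 3 + 6 + 1 + 0 + 10 = 47 transitive triples.
Total triples C(8,3) = 56, so cyclic triples = 56 − 47 = 9.

9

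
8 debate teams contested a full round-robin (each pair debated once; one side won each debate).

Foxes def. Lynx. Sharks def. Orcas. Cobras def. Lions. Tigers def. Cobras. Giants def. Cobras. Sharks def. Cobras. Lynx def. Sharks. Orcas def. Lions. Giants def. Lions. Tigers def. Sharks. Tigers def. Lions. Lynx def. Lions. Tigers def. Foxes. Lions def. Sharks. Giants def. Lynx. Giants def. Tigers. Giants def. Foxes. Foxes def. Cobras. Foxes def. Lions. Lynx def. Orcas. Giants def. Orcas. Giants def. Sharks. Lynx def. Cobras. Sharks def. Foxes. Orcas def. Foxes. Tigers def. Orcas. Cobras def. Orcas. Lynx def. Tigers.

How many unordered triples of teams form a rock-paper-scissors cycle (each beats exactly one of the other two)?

Win totals: Cobras 2, Lynx 5, Tigers 5, Giants 7, Lions 1, Foxes 3, Sharks 3, Orcas 2.
A team with w wins dominates both others in C(w,2) triples; summing gives 1 + 10 + 10 + 21 + 0 + 3 + 3 + 1 = 49 transitive triples.
Total triples C(8,3) = 56, so cyclic triples = 56 − 49 = 7.

7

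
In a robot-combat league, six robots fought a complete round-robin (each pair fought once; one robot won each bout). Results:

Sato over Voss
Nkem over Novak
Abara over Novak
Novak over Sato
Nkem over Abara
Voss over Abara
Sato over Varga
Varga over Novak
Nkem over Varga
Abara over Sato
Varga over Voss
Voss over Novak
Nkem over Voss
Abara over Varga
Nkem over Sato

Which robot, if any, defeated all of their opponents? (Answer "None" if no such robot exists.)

Nkem

Nkem has 5 wins out of 5 opponents — a perfect record.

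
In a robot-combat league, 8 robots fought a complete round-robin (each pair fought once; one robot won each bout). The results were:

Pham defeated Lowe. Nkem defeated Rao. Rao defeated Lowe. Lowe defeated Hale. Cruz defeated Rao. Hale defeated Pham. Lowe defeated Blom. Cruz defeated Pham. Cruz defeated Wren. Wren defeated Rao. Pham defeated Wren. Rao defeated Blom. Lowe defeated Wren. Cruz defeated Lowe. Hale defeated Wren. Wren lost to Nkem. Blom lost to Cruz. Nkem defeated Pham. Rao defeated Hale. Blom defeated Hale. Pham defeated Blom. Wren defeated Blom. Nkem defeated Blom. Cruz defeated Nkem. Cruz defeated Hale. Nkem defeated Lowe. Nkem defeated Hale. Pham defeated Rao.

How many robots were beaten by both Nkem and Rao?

3

Nkem beat: Wren, Blom, Rao, Lowe, Pham, Hale.
Rao beat: Blom, Lowe, Hale.
Both beat: Blom, Lowe, Hale — 3.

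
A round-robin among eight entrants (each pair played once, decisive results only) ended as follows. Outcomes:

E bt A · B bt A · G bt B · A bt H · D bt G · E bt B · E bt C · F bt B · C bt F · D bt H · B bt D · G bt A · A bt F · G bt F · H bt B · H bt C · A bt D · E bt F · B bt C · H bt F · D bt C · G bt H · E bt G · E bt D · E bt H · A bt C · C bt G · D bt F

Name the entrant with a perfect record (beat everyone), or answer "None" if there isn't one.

E has 7 wins out of 7 opponents — a perfect record.

E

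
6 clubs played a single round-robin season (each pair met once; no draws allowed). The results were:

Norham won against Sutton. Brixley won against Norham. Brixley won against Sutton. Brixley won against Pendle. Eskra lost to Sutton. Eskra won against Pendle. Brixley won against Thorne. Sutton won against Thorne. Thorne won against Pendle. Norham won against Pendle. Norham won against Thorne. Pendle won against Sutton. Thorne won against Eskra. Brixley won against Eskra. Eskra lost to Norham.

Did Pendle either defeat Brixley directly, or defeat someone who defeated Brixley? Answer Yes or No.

Pendle did not beat Brixley directly.
Pendle beat Sutton, but each of them lost to Brixley. No two-step path.

No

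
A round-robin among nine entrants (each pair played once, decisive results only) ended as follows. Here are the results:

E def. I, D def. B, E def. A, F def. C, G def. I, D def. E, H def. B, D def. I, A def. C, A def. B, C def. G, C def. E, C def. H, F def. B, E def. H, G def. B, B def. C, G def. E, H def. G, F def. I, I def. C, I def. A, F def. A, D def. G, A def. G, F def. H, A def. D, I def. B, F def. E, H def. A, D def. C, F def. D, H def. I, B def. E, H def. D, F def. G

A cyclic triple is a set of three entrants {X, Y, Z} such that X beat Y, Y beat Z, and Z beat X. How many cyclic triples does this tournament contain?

17

Win totals: A 4, B 2, C 3, D 5, E 3, F 8, G 3, H 5, I 3.
An entrant with w wins dominates both others in C(w,2) triples; summing gives 6 + 1 + 3 + 10 + 3 + 28 + 3 + 10 + 3 = 67 transitive triples.
Total triples C(9,3) = 84, so cyclic triples = 84 − 67 = 17.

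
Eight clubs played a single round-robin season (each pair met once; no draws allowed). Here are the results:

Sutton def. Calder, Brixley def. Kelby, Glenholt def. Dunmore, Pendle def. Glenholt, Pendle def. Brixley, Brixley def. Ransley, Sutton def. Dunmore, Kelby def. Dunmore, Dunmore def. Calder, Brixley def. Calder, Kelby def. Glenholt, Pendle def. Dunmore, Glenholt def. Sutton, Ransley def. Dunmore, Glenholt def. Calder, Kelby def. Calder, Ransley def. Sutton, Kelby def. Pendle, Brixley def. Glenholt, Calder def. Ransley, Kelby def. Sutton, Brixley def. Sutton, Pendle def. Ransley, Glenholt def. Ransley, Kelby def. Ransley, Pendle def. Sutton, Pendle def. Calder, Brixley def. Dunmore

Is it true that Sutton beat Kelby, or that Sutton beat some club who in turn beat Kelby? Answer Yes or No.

Sutton did not beat Kelby directly.
Sutton beat Dunmore, Calder, but each of them lost to Kelby. No two-step path.

No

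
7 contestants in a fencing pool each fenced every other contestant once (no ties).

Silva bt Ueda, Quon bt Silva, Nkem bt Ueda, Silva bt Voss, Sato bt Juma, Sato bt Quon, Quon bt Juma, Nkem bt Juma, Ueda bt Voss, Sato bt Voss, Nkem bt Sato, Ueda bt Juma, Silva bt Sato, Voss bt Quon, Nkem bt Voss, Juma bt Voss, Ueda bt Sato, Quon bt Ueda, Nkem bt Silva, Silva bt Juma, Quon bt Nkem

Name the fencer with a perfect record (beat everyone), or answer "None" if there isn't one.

None

Highest win total is Nkem with 5 (out of 6 possible).
Nkem lost to Quon, so no fencer went undefeated.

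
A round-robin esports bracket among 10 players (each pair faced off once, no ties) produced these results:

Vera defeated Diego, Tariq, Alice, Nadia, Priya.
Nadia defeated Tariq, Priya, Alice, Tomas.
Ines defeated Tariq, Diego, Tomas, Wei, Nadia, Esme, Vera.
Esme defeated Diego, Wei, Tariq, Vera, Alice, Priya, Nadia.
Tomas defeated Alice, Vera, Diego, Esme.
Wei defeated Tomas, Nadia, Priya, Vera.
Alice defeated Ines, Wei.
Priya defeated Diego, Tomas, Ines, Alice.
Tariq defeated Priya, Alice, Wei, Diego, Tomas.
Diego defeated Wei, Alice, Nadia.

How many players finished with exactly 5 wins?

2

Win totals: Tariq 5, Priya 4, Diego 3, Nadia 4, Esme 7, Alice 2, Vera 5, Wei 4, Tomas 4, Ines 7.
Exactly 5: Tariq, Vera — 2 players.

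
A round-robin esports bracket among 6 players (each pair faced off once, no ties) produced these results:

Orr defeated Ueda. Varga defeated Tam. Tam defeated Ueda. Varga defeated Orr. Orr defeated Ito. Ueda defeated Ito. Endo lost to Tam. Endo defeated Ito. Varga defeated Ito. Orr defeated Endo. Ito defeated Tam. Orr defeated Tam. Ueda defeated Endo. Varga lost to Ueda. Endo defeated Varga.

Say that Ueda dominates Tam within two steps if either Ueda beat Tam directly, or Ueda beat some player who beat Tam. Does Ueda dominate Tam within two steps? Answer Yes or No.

Ueda did not beat Tam directly.
Ueda beat Endo, Ito, Varga. Of those, Ito beat Tam.

Yes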